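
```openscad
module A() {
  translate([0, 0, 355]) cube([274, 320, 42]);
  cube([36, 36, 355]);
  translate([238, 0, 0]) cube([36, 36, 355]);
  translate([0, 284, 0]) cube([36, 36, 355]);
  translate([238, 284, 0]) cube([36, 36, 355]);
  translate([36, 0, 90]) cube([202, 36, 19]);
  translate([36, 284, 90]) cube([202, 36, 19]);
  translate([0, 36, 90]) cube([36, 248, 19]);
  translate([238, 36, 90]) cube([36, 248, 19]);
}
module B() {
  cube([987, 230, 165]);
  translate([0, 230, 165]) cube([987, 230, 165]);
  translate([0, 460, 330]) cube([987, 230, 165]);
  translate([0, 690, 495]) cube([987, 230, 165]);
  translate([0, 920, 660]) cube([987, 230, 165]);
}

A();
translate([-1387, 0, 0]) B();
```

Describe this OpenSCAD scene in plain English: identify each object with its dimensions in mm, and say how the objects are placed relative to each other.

A is a simple wooden stool: a rectangular seat 274 mm (x) by 320 mm (y), 42 mm thick, top face at z = 397 mm, on four square legs, each 36×36 mm in cross-section. The legs rest on z = 0, each flush with a corner of the seat. Four stretchers, 36 mm wide and 19 mm tall, connect adjacent legs with their undersides at z = 90 mm, each running between the inner faces of the legs it joins and aligned with the legs' outer faces on the other axis.

B is a run of 5 identical solid stair steps. Each tread is 987×230 mm and each step block is 165 mm high. Step 1 rests on the floor; step k is offset from step 1 by (k−1)×230 mm in y and (k−1)×165 mm in z.

The staircase is on the floor beside the stool on its −x side.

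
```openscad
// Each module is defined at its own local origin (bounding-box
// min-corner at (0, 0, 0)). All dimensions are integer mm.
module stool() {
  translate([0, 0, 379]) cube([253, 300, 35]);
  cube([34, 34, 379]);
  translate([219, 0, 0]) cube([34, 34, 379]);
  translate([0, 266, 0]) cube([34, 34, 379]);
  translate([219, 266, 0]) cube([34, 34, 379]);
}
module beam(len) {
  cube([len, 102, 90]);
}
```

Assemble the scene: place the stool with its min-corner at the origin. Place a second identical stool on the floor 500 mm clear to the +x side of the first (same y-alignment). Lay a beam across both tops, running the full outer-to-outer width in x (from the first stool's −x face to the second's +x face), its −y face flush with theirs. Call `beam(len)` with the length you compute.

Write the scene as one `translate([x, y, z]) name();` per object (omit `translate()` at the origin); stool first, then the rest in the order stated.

stool();
translate([753, 0, 0]) stool();
translate([0, 0, 414]) beam(1006);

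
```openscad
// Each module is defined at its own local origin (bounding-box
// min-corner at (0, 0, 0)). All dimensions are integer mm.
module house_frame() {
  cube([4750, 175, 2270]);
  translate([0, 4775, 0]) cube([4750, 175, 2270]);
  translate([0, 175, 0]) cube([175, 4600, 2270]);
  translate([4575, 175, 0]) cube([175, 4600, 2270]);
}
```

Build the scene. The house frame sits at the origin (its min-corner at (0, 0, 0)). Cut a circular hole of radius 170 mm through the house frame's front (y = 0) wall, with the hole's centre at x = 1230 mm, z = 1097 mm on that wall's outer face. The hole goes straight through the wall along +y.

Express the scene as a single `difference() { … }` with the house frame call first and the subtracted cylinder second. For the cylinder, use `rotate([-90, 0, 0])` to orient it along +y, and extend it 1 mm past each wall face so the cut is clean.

difference() {
  house_frame();
  translate([1230, -1, 1097]) rotate([-90, 0, 0]) cylinder(h = 177, r = 170);
}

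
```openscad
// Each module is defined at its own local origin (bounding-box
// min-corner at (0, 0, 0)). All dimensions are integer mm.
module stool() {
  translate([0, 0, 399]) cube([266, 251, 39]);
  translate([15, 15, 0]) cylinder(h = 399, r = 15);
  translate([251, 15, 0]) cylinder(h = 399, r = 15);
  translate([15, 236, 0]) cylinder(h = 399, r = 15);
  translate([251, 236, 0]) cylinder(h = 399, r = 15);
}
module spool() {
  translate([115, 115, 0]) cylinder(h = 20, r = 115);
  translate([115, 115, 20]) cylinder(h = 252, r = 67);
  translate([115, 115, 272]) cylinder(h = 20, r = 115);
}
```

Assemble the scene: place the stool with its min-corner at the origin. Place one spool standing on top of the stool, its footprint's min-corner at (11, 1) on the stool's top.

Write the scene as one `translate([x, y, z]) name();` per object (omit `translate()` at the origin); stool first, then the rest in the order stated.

stool();
translate([11, 1, 438]) spool();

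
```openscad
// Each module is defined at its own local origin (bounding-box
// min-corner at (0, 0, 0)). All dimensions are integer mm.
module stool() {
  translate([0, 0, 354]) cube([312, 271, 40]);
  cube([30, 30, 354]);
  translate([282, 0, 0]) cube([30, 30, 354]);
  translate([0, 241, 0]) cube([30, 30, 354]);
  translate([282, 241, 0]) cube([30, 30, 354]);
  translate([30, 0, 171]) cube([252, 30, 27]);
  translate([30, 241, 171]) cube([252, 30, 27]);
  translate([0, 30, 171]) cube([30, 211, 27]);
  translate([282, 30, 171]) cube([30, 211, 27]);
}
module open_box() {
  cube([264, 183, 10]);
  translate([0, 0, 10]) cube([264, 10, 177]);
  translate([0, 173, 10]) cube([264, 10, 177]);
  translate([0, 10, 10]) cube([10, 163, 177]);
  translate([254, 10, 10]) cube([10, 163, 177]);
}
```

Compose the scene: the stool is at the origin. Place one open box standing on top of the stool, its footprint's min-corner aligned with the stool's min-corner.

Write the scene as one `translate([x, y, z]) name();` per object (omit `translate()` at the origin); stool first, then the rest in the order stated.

stool();
translate([0, 0, 394]) open_box();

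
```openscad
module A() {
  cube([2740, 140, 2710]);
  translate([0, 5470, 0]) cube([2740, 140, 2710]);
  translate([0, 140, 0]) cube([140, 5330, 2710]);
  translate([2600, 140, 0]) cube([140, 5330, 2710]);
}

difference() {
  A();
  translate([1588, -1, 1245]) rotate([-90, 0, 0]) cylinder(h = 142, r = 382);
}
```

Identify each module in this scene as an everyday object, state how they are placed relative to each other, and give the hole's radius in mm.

The subtracted cylinder has r = 382 mm.

A is a house frame. The house frame has a circular hole through its front wall. The hole's radius is 382 mm.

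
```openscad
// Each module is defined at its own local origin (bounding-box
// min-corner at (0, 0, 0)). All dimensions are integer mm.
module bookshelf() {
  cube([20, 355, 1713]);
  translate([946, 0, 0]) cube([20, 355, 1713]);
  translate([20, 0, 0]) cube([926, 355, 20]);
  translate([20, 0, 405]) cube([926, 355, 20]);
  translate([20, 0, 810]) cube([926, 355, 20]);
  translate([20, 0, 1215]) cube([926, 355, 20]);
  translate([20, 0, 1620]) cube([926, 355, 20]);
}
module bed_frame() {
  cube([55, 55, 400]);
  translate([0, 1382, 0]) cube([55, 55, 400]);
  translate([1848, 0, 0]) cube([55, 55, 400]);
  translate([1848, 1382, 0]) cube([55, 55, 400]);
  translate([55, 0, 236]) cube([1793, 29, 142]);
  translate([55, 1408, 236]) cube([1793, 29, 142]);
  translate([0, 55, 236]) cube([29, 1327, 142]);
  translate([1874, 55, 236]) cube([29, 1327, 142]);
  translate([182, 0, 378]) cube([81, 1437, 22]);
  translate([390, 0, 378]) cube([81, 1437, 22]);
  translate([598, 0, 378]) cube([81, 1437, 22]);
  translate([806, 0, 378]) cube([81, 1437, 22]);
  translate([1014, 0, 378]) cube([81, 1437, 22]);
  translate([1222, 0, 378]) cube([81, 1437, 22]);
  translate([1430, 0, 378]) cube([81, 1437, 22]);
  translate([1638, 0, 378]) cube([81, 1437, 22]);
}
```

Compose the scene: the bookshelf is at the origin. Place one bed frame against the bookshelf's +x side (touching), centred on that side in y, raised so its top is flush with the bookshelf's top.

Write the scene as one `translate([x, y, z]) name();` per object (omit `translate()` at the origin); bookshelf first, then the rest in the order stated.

bookshelf();
translate([966, -541, 1313]) bed_frame();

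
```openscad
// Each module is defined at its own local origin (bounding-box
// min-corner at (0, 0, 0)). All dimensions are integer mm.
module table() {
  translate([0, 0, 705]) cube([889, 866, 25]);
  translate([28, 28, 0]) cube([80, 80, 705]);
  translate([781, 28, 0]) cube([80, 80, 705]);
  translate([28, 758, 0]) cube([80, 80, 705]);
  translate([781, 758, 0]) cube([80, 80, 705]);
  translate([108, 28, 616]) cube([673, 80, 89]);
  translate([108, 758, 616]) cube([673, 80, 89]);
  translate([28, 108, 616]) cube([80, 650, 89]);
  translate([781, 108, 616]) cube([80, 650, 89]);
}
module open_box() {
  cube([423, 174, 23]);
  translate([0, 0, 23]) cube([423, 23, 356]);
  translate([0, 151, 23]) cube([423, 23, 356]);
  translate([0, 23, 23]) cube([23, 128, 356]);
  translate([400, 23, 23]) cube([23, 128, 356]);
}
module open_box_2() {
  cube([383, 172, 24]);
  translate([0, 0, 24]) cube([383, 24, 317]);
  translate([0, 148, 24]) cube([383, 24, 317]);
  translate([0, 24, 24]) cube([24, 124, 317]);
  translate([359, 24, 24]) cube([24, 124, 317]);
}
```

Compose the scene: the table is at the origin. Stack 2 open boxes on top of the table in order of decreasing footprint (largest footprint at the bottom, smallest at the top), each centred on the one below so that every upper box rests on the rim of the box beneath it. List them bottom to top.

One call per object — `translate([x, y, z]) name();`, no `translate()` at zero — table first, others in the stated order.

table();
translate([233, 346, 730]) open_box();
translate([253, 347, 1109]) open_box_2();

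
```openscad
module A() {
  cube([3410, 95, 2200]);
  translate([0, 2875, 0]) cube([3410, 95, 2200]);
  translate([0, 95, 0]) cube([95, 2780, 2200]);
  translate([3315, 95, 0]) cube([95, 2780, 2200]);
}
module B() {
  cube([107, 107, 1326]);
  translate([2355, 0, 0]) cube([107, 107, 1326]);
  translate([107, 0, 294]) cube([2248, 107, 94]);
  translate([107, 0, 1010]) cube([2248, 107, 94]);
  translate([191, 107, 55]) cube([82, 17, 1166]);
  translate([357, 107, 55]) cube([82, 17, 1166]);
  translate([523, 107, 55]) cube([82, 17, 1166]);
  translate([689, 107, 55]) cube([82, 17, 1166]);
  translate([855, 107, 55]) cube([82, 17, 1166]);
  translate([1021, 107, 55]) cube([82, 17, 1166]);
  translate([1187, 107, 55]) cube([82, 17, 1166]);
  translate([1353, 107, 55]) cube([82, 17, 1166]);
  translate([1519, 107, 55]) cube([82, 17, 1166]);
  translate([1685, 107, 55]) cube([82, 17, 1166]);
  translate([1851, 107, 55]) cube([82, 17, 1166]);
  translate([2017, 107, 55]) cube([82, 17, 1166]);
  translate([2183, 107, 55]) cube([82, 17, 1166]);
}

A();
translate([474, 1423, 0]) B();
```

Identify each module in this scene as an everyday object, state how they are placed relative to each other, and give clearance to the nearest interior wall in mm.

Clearances: x = 379, y = 1328; minimum 379 mm.

A is a house frame. B is a fence section. The fence section sits inside the house frame, centred. The clearance to the nearest interior wall is 379 mm.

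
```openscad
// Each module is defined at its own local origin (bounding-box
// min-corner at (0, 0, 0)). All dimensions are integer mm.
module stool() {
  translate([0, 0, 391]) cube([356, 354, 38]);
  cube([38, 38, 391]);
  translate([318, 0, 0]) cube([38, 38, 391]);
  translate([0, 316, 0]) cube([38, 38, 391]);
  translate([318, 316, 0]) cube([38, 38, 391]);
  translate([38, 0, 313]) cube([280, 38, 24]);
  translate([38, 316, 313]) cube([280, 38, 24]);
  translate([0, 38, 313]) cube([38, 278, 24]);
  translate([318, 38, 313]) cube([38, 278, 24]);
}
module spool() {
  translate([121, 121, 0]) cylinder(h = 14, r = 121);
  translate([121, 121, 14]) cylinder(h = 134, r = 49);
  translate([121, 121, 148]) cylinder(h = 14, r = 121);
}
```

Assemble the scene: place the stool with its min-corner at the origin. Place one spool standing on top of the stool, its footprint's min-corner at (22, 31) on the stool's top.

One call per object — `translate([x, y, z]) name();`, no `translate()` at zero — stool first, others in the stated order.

stool();
translate([22, 31, 429]) spool();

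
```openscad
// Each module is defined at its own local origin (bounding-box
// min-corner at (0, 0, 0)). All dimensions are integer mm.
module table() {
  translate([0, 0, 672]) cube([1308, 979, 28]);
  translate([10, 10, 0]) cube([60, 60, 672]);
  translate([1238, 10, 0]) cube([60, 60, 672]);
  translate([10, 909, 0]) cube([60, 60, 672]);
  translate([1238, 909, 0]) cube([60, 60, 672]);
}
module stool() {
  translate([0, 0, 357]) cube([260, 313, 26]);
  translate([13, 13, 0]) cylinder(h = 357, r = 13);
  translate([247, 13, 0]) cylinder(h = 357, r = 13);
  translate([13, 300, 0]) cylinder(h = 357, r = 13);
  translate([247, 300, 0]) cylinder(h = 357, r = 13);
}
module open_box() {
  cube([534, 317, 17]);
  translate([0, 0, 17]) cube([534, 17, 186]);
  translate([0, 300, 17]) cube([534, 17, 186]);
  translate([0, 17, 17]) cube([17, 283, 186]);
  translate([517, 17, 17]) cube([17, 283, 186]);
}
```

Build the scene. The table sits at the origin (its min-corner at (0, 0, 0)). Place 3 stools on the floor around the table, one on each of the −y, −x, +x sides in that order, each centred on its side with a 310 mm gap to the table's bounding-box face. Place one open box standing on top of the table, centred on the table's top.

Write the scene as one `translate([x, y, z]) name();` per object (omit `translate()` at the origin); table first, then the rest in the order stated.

table();
translate([524, -623, 0]) stool();
translate([-570, 333, 0]) stool();
translate([1618, 333, 0]) stool();
translate([387, 331, 700]) open_box();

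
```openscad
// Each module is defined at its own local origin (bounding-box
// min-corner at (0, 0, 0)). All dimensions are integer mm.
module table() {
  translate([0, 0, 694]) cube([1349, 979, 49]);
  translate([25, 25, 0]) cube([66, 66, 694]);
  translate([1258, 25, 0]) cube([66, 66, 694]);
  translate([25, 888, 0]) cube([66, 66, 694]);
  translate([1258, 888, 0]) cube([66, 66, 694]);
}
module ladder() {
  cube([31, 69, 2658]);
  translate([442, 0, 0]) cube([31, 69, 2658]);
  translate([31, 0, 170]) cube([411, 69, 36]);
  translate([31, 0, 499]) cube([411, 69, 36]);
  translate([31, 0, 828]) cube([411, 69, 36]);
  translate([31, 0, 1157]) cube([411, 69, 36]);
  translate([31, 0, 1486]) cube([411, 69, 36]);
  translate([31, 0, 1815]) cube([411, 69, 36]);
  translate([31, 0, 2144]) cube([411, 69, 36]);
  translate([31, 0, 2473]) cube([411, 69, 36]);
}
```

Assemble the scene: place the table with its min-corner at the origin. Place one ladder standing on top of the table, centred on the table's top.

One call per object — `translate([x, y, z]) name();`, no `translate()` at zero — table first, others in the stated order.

table();
translate([438, 455, 743]) ladder();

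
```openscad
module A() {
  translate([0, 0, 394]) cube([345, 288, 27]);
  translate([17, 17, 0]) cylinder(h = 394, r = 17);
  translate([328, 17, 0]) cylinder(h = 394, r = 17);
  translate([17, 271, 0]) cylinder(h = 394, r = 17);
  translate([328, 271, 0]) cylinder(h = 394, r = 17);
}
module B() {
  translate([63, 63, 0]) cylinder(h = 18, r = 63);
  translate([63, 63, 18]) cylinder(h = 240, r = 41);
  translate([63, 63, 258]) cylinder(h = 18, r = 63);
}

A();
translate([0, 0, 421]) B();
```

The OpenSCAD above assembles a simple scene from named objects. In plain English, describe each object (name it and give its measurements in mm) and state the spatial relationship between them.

A is a simple wooden stool: a rectangular seat 345 mm (x) by 288 mm (y), 27 mm thick, top face at z = 421 mm, on four round legs, each 34 mm in diameter. The legs rest on z = 0, each leg's axis is inset half a diameter from the nearest pair of seat edges (so the leg's bounding box is flush with the corner).

B is a spool: two coaxial disc flanges of radius 63 mm and thickness 18 mm, joined by a core cylinder of radius 41 mm and height 240 mm. The lower flange rests on z = 0 and the three cylinders share a vertical axis.

The spool is on top of the stool.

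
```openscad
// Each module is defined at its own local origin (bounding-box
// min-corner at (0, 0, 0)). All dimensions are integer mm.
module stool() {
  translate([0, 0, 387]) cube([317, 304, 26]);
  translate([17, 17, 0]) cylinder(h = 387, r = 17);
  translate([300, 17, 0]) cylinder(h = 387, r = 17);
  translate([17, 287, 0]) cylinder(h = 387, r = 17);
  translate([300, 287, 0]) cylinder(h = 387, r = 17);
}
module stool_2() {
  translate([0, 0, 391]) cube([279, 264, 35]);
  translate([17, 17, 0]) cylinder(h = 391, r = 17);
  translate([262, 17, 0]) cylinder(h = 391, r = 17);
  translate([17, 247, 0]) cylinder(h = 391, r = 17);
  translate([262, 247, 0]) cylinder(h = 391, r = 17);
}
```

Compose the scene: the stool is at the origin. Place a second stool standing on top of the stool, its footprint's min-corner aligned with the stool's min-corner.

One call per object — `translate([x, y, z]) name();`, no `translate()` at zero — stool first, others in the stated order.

stool();
translate([0, 0, 413]) stool_2();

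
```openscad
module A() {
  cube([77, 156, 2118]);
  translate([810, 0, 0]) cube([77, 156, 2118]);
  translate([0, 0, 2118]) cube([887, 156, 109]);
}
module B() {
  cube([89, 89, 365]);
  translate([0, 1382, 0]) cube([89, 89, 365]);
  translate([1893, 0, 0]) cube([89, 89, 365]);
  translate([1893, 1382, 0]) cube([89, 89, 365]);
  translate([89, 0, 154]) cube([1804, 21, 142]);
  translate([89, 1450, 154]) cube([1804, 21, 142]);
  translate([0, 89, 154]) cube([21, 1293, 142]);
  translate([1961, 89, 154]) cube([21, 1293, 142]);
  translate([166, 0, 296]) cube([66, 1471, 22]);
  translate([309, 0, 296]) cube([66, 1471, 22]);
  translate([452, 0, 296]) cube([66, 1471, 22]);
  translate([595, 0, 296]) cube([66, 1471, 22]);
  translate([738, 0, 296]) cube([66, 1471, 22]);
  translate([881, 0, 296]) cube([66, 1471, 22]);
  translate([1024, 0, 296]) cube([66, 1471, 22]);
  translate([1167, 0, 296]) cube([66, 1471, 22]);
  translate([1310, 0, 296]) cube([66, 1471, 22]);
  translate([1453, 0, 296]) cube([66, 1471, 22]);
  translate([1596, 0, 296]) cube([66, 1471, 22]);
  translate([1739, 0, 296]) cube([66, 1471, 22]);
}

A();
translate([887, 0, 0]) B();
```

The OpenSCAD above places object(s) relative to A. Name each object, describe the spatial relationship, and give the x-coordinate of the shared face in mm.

The door frame's +x face and the bed frame's −x face are both at x = 887 mm.

A is a door frame. B is a bed frame. The bed frame is against the door frame's +x side, with their −y faces flush. The x-coordinate of the shared face is 887 mm.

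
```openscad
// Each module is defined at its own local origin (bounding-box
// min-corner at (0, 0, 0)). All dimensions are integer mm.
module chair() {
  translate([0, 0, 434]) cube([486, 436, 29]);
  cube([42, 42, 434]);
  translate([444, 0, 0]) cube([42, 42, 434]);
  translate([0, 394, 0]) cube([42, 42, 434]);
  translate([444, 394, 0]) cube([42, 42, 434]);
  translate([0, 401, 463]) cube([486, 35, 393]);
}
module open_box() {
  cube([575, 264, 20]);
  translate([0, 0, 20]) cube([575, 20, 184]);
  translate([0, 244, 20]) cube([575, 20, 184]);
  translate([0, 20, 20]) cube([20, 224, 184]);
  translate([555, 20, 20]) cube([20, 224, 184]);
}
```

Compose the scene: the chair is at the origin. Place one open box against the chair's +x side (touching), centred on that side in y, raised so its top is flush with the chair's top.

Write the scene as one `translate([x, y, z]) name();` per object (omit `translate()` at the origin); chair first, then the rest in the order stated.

chair();
translate([486, 86, 652]) open_box();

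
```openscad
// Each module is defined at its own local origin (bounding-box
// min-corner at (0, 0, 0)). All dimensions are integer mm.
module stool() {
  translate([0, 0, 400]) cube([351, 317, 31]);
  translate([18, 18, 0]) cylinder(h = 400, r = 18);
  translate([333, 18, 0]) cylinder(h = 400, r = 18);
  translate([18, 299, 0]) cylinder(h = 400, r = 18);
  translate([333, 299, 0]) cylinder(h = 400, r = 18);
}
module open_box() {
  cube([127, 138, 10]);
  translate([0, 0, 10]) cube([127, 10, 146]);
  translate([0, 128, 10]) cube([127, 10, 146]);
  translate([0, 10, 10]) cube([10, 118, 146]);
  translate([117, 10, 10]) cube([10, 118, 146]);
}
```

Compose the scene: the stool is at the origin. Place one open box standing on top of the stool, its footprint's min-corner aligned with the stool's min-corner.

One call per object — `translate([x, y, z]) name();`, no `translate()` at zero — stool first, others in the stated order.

stool();
translate([0, 0, 431]) open_box();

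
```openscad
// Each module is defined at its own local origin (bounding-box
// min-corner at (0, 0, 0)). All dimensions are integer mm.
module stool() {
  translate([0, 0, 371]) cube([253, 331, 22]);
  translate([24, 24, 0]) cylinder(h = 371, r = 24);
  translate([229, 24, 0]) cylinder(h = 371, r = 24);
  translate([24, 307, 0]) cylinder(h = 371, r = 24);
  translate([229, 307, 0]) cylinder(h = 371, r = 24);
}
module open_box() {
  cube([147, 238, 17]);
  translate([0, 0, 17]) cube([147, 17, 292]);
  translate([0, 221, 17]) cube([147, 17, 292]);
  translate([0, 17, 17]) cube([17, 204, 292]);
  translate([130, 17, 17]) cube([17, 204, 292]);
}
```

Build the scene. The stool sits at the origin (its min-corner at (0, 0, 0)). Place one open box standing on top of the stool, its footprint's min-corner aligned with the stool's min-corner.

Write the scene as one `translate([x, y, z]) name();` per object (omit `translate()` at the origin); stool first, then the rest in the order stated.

stool();
translate([0, 0, 393]) open_box();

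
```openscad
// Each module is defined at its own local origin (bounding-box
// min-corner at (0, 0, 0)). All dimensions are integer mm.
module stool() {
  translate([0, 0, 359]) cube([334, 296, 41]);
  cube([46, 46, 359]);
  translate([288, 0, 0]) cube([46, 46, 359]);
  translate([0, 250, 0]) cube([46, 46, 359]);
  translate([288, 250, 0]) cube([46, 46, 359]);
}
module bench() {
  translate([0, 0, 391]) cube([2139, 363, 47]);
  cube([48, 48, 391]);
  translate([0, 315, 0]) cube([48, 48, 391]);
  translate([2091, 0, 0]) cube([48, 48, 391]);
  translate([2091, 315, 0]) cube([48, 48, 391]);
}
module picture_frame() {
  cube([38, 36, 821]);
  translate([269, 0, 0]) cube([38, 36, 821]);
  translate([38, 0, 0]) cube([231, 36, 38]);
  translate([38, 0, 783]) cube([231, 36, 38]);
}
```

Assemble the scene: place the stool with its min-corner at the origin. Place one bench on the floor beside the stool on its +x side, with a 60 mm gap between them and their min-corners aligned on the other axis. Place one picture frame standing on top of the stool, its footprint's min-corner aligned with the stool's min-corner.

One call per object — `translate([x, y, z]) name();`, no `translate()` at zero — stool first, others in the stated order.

stool();
translate([394, 0, 0]) bench();
translate([0, 0, 400]) picture_frame();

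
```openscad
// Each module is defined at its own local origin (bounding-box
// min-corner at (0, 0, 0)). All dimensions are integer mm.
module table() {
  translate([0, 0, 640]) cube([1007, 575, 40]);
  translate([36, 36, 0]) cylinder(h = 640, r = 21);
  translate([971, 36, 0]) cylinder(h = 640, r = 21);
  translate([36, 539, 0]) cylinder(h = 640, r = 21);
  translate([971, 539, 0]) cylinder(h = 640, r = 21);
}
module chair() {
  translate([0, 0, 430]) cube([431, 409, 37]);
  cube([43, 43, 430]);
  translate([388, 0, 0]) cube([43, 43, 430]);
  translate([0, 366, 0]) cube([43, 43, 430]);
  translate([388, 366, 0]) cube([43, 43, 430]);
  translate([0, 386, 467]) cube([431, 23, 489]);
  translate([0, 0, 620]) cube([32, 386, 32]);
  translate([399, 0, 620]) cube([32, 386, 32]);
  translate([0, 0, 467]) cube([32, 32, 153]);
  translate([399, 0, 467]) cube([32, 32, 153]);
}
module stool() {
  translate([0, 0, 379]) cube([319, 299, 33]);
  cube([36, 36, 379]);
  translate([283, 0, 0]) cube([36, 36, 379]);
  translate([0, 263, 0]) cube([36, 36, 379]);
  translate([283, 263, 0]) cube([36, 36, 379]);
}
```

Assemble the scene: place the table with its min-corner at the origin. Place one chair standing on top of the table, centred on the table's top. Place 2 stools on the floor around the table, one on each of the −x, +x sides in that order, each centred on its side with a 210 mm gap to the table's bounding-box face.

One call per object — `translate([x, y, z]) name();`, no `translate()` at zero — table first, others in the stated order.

table();
translate([288, 83, 680]) chair();
translate([-529, 138, 0]) stool();
translate([1217, 138, 0]) stool();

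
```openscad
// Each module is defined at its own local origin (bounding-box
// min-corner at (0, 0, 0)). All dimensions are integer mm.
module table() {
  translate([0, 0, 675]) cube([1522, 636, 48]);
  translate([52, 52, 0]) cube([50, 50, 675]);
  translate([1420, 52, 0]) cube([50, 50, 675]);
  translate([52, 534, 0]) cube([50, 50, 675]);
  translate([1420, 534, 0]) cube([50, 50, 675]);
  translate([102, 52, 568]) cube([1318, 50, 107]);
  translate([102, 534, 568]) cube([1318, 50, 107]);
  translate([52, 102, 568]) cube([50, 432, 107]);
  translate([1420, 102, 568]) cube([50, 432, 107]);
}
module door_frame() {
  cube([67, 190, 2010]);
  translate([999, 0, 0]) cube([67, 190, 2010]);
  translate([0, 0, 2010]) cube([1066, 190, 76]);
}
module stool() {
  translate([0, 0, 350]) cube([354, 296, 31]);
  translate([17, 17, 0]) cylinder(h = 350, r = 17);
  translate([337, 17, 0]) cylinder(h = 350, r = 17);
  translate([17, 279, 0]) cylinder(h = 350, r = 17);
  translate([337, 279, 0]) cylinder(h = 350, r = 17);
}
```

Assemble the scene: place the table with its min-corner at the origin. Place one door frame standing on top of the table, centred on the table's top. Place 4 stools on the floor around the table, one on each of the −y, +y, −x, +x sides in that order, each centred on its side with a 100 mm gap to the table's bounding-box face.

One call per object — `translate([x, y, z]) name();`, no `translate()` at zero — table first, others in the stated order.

table();
translate([228, 223, 723]) door_frame();
translate([584, -396, 0]) stool();
translate([584, 736, 0]) stool();
translate([-454, 170, 0]) stool();
translate([1622, 170, 0]) stool();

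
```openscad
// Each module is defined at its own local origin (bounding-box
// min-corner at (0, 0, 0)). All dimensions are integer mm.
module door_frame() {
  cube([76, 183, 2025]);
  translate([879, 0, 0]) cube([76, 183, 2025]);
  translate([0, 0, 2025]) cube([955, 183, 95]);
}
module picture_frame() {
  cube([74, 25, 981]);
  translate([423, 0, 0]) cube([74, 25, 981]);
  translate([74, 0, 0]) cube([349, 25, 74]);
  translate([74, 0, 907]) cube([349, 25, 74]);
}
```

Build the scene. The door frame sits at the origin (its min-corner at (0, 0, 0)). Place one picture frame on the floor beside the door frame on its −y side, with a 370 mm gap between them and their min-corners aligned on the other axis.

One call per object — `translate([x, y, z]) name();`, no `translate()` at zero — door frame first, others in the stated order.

door_frame();
translate([0, -395, 0]) picture_frame();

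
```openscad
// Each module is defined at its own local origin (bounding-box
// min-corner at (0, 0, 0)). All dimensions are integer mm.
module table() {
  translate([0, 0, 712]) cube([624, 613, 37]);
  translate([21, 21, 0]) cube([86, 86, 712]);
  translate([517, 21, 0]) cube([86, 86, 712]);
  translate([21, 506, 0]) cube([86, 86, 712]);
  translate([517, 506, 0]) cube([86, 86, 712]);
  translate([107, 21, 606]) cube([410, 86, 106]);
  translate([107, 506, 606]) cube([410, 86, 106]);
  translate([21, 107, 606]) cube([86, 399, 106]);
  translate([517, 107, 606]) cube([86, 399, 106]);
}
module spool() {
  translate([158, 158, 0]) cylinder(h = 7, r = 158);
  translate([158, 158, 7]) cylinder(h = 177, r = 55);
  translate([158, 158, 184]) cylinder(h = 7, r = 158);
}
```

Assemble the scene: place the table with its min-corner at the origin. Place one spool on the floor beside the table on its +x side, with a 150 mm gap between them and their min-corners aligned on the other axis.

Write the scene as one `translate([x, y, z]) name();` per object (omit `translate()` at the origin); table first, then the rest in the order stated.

table();
translate([774, 0, 0]) spool();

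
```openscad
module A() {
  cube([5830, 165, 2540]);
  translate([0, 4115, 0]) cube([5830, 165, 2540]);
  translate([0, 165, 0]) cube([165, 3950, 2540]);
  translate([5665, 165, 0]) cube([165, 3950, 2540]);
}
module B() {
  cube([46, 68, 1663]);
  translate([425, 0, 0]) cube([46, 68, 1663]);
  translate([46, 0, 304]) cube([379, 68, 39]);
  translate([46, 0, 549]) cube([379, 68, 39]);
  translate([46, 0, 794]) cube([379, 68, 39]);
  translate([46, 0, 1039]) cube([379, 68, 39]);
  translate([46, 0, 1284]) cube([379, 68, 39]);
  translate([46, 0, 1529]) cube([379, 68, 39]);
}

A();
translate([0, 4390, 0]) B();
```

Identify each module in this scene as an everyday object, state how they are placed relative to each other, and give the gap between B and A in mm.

The ladder's nearest face is 110 mm from the house frame's +y face.

A is a house frame. B is a ladder. The ladder is on the floor beside the house frame on its +y side. The gap between the ladder and the house frame is 110 mm.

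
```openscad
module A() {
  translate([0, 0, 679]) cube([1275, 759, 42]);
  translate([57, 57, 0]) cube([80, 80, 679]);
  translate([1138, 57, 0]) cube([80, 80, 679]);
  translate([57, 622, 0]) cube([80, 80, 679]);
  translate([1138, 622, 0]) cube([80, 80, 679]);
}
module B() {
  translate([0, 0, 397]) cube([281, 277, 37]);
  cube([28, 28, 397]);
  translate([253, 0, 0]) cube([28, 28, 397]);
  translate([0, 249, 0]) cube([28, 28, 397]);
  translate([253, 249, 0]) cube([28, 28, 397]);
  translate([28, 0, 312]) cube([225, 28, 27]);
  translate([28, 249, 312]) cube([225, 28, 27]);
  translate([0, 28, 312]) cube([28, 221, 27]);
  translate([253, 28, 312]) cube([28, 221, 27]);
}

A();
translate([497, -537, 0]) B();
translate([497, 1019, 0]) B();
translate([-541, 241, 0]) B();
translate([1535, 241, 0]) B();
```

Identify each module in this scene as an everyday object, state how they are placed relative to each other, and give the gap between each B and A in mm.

Each stool's nearest face is 260 mm from the table's bounding box.

A is a table. B is a stool. Four stools sit around the table at the −y, +y, −x, +x sides. The gap between each stool and the table is 260 mm.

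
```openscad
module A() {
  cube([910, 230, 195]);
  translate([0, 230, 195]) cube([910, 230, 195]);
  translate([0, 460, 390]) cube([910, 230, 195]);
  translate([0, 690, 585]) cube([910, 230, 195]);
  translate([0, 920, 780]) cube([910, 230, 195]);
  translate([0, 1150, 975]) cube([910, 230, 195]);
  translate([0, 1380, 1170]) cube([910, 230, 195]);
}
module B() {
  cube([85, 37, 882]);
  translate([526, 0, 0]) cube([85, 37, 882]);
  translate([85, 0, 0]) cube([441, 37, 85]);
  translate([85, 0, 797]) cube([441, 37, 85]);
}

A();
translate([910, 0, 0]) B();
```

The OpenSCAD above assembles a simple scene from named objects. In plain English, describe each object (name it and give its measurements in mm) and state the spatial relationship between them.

A is a straight staircase of 7 solid steps. Each step is 910 mm wide (x), 230 mm deep (y, the going) and 195 mm tall (the rise). The first step rests on the floor; each subsequent step sits one going further in +y and one rise higher in +z, directly behind and above the previous step with no overlap.

B is a rectangular picture frame lying in the x–z plane (depth along y). The opening is 441 mm wide (x) by 712 mm tall (z), surrounded by a border 85 mm wide on all four sides. The frame is 37 mm deep and is made of two full-height vertical stiles with two horizontal rails fitted between them.

The picture frame is against the staircase's +x side, with their −y faces flush.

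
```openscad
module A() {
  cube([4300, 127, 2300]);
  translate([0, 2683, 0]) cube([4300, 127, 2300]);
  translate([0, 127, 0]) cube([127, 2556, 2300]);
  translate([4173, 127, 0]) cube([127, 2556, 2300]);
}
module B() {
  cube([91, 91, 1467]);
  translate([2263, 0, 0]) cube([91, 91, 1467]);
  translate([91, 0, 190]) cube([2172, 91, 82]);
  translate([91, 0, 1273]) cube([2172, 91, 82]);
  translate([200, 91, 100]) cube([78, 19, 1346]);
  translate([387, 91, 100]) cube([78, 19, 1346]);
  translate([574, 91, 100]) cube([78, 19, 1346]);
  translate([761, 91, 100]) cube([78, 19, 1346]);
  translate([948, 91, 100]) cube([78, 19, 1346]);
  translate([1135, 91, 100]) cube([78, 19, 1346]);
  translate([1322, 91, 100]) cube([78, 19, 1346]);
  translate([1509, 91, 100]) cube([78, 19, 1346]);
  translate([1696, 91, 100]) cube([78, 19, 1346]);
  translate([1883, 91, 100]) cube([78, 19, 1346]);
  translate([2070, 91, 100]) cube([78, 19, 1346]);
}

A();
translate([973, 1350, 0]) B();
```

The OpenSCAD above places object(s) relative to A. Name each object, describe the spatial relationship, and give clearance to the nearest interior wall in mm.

A is a house frame. B is a fence section. The fence section sits inside the house frame, centred. The clearance to the nearest interior wall is 846 mm.

Clearances: x = 846, y = 1223; minimum 846 mm.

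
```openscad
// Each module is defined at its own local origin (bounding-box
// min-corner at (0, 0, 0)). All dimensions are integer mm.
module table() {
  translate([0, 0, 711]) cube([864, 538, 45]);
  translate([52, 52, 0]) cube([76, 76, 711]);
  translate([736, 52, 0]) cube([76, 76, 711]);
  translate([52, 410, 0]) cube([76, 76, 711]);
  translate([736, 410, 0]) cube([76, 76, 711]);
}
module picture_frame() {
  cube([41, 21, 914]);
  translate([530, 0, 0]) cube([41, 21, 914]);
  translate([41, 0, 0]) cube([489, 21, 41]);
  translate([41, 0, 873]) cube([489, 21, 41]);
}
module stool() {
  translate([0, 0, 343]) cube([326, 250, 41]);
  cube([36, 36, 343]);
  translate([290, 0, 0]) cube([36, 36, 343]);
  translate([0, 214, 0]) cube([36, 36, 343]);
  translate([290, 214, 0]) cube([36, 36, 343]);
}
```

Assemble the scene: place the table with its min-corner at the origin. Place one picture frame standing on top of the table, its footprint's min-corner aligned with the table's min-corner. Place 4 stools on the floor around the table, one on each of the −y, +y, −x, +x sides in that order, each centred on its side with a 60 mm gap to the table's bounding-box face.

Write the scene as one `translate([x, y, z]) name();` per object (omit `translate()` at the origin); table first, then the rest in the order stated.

table();
translate([0, 0, 756]) picture_frame();
translate([269, -310, 0]) stool();
translate([269, 598, 0]) stool();
translate([-386, 144, 0]) stool();
translate([924, 144, 0]) stool();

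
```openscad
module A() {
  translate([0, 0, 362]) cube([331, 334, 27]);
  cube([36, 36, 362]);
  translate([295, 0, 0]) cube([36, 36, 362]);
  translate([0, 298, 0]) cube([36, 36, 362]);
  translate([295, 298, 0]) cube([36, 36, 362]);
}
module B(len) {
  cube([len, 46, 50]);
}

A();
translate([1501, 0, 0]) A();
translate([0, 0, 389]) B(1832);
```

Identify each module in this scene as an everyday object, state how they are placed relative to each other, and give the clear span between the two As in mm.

A is a stool. B is a beam. A beam spans the tops of two stools. The clear span between the two stools is 1170 mm.

Second stool starts at x = 1501; first ends at x = 331; clear span = 1501 − 331 = 1170 mm.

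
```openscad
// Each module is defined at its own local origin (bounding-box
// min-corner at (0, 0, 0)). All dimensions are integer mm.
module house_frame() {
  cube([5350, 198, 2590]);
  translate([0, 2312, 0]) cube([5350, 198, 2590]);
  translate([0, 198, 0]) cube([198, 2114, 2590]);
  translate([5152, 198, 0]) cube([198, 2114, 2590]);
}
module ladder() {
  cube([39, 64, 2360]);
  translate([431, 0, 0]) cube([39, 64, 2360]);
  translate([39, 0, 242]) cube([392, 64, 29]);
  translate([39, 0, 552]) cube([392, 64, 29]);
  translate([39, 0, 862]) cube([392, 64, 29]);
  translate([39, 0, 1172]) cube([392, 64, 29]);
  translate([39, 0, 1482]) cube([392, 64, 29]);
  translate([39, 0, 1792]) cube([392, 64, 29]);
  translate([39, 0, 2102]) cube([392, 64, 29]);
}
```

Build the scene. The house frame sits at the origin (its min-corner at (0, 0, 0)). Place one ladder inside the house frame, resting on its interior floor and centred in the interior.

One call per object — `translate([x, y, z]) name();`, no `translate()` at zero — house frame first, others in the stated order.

house_frame();
translate([2440, 1223, 0]) ladder();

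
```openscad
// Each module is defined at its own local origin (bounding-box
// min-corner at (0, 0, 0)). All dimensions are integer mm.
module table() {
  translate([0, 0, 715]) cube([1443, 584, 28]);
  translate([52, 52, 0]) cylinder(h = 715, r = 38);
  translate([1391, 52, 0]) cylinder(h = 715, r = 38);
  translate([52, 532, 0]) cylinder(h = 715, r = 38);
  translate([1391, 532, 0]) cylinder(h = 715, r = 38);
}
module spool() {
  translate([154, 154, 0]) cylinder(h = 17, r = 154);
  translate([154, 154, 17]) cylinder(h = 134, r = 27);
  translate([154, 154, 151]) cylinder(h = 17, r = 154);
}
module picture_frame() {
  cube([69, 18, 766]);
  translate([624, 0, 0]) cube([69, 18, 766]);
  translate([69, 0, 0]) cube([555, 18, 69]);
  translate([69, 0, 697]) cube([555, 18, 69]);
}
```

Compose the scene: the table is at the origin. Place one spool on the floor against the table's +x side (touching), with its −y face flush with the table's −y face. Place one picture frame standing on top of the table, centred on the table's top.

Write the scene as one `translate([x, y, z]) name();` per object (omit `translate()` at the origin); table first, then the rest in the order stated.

table();
translate([1443, 0, 0]) spool();
translate([375, 283, 743]) picture_frame();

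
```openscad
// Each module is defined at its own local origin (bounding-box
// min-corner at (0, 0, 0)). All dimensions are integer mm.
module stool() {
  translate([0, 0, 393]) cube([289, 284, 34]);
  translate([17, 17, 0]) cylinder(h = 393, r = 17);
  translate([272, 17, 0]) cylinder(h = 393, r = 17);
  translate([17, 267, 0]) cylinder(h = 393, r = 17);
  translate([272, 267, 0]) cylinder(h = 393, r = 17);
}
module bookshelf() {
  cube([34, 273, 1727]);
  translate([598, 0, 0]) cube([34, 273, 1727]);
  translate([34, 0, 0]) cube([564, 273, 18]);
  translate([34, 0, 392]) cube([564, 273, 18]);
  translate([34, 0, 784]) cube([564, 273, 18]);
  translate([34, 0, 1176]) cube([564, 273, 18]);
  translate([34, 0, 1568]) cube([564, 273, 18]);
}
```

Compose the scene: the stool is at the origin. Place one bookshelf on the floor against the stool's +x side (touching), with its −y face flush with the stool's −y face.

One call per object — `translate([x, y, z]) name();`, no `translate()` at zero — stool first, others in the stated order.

stool();
translate([289, 0, 0]) bookshelf();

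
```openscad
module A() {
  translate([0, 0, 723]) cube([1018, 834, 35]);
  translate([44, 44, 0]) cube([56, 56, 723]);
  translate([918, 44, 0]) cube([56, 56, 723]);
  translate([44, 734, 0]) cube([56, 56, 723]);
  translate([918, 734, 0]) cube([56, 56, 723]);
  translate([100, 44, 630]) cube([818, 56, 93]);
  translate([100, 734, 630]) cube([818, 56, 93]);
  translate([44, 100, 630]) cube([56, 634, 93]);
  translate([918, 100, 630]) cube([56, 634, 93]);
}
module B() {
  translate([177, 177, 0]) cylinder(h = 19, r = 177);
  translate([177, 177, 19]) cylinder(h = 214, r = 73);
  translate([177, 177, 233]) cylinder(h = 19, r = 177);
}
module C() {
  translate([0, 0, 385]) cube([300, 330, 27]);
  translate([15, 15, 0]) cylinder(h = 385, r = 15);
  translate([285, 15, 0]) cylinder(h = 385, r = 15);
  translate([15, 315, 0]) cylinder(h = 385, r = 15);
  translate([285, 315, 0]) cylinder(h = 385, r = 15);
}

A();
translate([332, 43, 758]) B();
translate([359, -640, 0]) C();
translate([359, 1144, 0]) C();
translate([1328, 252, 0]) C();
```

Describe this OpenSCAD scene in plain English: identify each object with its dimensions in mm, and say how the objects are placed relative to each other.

A is a table with a 1018×834 mm rectangular top, 35 mm thick, top surface at z = 758 mm, supported by four 56×56 mm square legs, each inset 44 mm from the nearest pair of top edges, running from the floor. Four apron rails, 56 mm thick and 93 mm tall, run between adjacent legs with their top edges flush with the underside of the top and their outer faces flush with the legs' outer faces.

B is a spool: two coaxial disc flanges of radius 177 mm and thickness 19 mm, joined by a core cylinder of radius 73 mm and height 214 mm. The lower flange rests on z = 0 and the three cylinders share a vertical axis.

C is a four-legged stool. The seat is 300×330 mm, 27 mm thick, top at z = 412 mm. It stands on four round legs, each 30 mm in diameter, from z = 0 to the seat underside, each leg's axis is inset half a diameter from the nearest pair of seat edges (so the leg's bounding box is flush with the corner).

The spool is on top of the table. Three stools sit around the table at the −y, +y, +x sides.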